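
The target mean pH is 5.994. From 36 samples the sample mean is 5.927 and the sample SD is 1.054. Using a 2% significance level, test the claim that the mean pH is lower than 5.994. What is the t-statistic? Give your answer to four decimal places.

-0.3814

H0: μ = 5.994; H1: μ < 5.994 (one-sample t-test, left-tailed).
t = (x̄ − μ₀)/(s/√n) = (5.927 − 5.994)/(1.054/√36) = -0.3814
df = n − 1 = 35
p-value = P(T ≤ -0.3814) ≈ 0.3526
Since p ≈ 0.3526 > α = 0.02, fail to reject H0; the evidence is not statistically significant.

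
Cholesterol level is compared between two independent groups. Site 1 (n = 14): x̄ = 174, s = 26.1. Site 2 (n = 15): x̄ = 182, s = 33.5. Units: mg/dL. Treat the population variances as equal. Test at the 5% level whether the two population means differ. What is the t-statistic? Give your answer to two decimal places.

-0.71

Let group 1 = site 1, group 2 = site 2. H0: μ_1 = μ_2; H1: μ_1 ≠ μ_2 (two-sample pooled-variance t-test, two-sided).
s_p² = [(14−1)·26.1² + (15−1)·33.5²]/(14+15−2) = 909.897
t = (174 − 182)/√[909.897·(1/14 + 1/15)] = -0.71
df = n₁ + n₂ − 2 = 27
Two-sided p-value ≈ 0.482
Since p ≈ 0.482 > α = 0.05, fail to reject H0; the data do not provide sufficient evidence against H0.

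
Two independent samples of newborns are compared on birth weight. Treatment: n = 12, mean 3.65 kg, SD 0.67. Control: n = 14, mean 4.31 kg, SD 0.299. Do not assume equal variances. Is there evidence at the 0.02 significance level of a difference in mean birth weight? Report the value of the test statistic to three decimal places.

Let group 1 = treatment, group 2 = control. H0: μ_1 = μ_2; H1: μ_1 ≠ μ_2 (Welch's two-sample t-test, two-sided).
t = (x̄_1 − x̄_2)/√(s_1²/n_1 + s_2²/n_2) = (3.65 − 4.31)/√(0.67²/12 + 0.299²/14) = -3.154
Welch–Satterthwaite df ≈ 14.71
Two-sided p-value ≈ 0.007
Since p ≈ 0.007 < α = 0.02, reject H0; the data support H1.

-3.154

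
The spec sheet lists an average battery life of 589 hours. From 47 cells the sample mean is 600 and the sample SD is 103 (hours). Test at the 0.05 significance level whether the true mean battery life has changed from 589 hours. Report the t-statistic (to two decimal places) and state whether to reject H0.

t = 0.73; fail to reject H0

H0: μ = 589; H1: μ ≠ 589 (one-sample t-test, two-sided).
t = (x̄ − μ₀)/(s/√n) = (600 − 589)/(103/√47) = 0.73
df = n − 1 = 46
Two-sided p-value ≈ 0.468
Since p ≈ 0.468 > α = 0.05, fail to reject H0; the evidence is not statistically significant.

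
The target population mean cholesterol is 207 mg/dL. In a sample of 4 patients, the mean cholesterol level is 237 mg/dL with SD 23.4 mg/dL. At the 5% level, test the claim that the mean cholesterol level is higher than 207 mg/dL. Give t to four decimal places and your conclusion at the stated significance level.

t = 2.5641; reject H0

H0: μ = 207; H1: μ > 207 (one-sample t-test, right-tailed).
t = (x̄ − μ₀)/(s/√n) = (237 − 207)/(23.4/√4) = 2.5641
df = n − 1 = 3
p-value = P(T ≥ 2.5641) ≈ 0.0415
Since p ≈ 0.0415 < α = 0.05, reject H0; the data support H1.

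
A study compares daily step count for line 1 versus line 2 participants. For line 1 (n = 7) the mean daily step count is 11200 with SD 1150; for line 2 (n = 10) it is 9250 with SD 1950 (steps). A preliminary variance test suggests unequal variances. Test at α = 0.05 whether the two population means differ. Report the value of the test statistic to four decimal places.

Let group 1 = line 1, group 2 = line 2. H0: μ_1 = μ_2; H1: μ_1 ≠ μ_2 (Welch's two-sample t-test, two-sided).
t = (x̄_1 − x̄_2)/√(s_1²/n_1 + s_2²/n_2) = (11200 − 9250)/√(1150²/7 + 1950²/10) = 2.5847
Welch–Satterthwaite df ≈ 14.72
Two-sided p-value ≈ 0.021
Since p ≈ 0.021 < α = 0.05, reject H0; the evidence is statistically significant.

2.5847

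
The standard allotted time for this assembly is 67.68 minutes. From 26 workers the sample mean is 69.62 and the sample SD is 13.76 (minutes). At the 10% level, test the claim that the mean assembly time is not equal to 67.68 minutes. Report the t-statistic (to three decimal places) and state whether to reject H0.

H0: μ = 67.68; H1: μ ≠ 67.68 (one-sample t-test, two-sided).
t = (x̄ − μ₀)/(s/√n) = (69.62 − 67.68)/(13.76/√26) = 0.719
df = n − 1 = 25
Two-sided p-value ≈ 0.479
Since p ≈ 0.479 > α = 0.1, fail to reject H0; the data do not provide sufficient evidence against H0.

t = 0.719; fail to reject H0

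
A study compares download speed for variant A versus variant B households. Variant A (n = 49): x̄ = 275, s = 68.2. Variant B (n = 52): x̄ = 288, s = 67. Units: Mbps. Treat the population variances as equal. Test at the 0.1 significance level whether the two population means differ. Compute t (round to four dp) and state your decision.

t = -0.9661; fail to reject H0

Let group 1 = variant A, group 2 = variant B. H0: μ_1 = μ_2; H1: μ_1 ≠ μ_2 (two-sample pooled-variance t-test, two-sided).
s_p² = [(49−1)·68.2² + (52−1)·67²]/(49+52−2) = 4567.66
t = (275 − 288)/√[4567.66·(1/49 + 1/52)] = -0.9661
df = n₁ + n₂ − 2 = 99
Two-sided p-value ≈ 0.336
Since p ≈ 0.336 > α = 0.1, fail to reject H0; the evidence is not statistically significant.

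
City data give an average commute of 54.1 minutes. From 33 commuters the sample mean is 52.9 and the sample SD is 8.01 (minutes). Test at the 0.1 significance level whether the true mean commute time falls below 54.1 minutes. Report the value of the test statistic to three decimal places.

H0: μ = 54.1; H1: μ < 54.1 (one-sample t-test, left-tailed).
t = (x̄ − μ₀)/(s/√n) = (52.9 − 54.1)/(8.01/√33) = -0.861
df = n − 1 = 32
p-value = P(T ≤ -0.861) ≈ 0.198
Since p ≈ 0.198 > α = 0.1, fail to reject H0; the evidence is not statistically significant.

-0.861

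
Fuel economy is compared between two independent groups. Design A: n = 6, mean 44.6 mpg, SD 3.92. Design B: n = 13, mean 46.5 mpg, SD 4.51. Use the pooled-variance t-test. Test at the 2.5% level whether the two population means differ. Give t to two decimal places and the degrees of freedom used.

Let group 1 = design A, group 2 = design B. H0: μ_1 = μ_2; H1: μ_1 ≠ μ_2 (two-sample pooled-variance t-test, two-sided).
s_p² = [(6−1)·3.92² + (13−1)·4.51²]/(6+13−2) = 18.8772
t = (44.6 − 46.5)/√[18.8772·(1/6 + 1/13)] = -0.89
df = n₁ + n₂ − 2 = 17
Two-sided p-value ≈ 0.388
Since p ≈ 0.388 > α = 0.025, fail to reject H0; the evidence is not statistically significant.

t = -0.89, df = 17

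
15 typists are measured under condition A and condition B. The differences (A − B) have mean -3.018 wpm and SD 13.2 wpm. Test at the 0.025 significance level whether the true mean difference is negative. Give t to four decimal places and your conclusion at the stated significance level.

t = -0.8855; fail to reject H0

H0: μ_d = 0; H1: μ_d < 0 (paired t-test on the differences, left-tailed).
t = d̄/(s_d/√n) = -3.018/(13.2/√15) = -0.8855
df = n − 1 = 14
p-value = P(T ≤ -0.8855) ≈ 0.1954
Since p ≈ 0.1954 > α = 0.025, fail to reject H0; the data do not provide sufficient evidence against H0.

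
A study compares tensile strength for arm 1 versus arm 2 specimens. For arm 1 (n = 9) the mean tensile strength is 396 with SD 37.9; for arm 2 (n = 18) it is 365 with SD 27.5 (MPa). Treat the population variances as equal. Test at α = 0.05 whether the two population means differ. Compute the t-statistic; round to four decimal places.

2.4332

Let group 1 = arm 1, group 2 = arm 2. H0: μ_1 = μ_2; H1: μ_1 ≠ μ_2 (two-sample pooled-variance t-test, two-sided).
s_p² = [(9−1)·37.9² + (18−1)·27.5²]/(9+18−2) = 973.901
t = (396 − 365)/√[973.901·(1/9 + 1/18)] = 2.4332
df = n₁ + n₂ − 2 = 25
Two-sided p-value ≈ 0.0225
Since p ≈ 0.0225 < α = 0.05, reject H0; the evidence is statistically significant.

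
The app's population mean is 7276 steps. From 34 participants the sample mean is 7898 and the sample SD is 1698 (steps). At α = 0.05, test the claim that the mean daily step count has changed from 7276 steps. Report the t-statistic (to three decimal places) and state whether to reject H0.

H0: μ = 7276; H1: μ ≠ 7276 (one-sample t-test, two-sided).
t = (x̄ − μ₀)/(s/√n) = (7898 − 7276)/(1698/√34) = 2.136
df = n − 1 = 33
Two-sided p-value ≈ 0.0402
Since p ≈ 0.0402 < α = 0.05, reject H0; the evidence is statistically significant.

t = 2.136; reject H0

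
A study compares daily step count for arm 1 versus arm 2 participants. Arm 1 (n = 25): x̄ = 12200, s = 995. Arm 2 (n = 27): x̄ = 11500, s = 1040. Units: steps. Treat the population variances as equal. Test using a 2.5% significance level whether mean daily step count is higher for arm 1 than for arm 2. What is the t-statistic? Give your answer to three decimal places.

Let group 1 = arm 1, group 2 = arm 2. H0: μ_1 = μ_2; H1: μ_1 > μ_2 (two-sample pooled-variance t-test, right-tailed).
s_p² = [(25−1)·995² + (27−1)·1040²]/(25+27−2) = 1037640
t = (12200 − 11500)/√[1037640·(1/25 + 1/27)] = 2.476
df = n₁ + n₂ − 2 = 50
p-value = P(T ≥ 2.476) ≈ 0.008
Since p ≈ 0.008 < α = 0.025, reject H0; the data support H1.

2.476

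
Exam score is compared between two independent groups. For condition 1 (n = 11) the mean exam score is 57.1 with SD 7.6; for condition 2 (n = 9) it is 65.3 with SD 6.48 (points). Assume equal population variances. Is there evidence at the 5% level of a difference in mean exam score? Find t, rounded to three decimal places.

-2.561

Let group 1 = condition 1, group 2 = condition 2. H0: μ_1 = μ_2; H1: μ_1 ≠ μ_2 (two-sample pooled-variance t-test, two-sided).
s_p² = [(11−1)·7.6² + (9−1)·6.48²]/(11+9−2) = 50.7513
t = (57.1 − 65.3)/√[50.7513·(1/11 + 1/9)] = -2.561
df = n₁ + n₂ − 2 = 18
Two-sided p-value ≈ 0.0196
Since p ≈ 0.0196 < α = 0.05, reject H0; the data support H1.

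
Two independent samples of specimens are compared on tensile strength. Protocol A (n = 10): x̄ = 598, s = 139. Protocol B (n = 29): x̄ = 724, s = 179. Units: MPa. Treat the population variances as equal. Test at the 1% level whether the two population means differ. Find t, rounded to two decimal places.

Let group 1 = protocol A, group 2 = protocol B. H0: μ_1 = μ_2; H1: μ_1 ≠ μ_2 (two-sample pooled-variance t-test, two-sided).
s_p² = [(10−1)·139² + (29−1)·179²]/(10+29−2) = 28946.9
t = (598 − 724)/√[28946.9·(1/10 + 1/29)] = -2.02
df = n₁ + n₂ − 2 = 37
Two-sided p-value ≈ 0.0507
Since p ≈ 0.0507 > α = 0.01, fail to reject H0; the evidence is not statistically significant.

-2.02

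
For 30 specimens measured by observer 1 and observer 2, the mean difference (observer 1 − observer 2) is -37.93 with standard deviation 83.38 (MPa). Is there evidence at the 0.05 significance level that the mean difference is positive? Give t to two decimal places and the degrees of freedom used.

H0: μ_d = 0; H1: μ_d > 0 (paired t-test on the differences, right-tailed).
t = d̄/(s_d/√n) = -37.93/(83.38/√30) = -2.49
df = n − 1 = 29
p-value = P(T ≥ -2.49) ≈ 0.9907
Since p ≈ 0.9907 > α = 0.05, fail to reject H0; the evidence is not statistically significant.

t = -2.49, df = 29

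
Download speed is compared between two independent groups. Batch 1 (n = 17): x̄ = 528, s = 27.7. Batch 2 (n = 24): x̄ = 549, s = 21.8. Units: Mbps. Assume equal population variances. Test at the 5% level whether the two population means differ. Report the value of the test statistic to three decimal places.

Let group 1 = batch 1, group 2 = batch 2. H0: μ_1 = μ_2; H1: μ_1 ≠ μ_2 (two-sample pooled-variance t-test, two-sided).
s_p² = [(17−1)·27.7² + (24−1)·21.8²]/(17+24−2) = 595.055
t = (528 − 549)/√[595.055·(1/17 + 1/24)] = -2.716
df = n₁ + n₂ − 2 = 39
Two-sided p-value ≈ 0.0098
Since p ≈ 0.0098 < α = 0.05, reject H0; the evidence is statistically significant.

-2.716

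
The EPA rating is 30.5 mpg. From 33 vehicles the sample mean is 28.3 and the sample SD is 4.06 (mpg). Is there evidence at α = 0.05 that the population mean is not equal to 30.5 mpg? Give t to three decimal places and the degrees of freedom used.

H0: μ = 30.5; H1: μ ≠ 30.5 (one-sample t-test, two-sided).
t = (x̄ − μ₀)/(s/√n) = (28.3 − 30.5)/(4.06/√33) = -3.113
df = n − 1 = 32
Two-sided p-value ≈ 0.0039
Since p ≈ 0.0039 < α = 0.05, reject H0; the evidence is statistically significant.

t = -3.113, df = 32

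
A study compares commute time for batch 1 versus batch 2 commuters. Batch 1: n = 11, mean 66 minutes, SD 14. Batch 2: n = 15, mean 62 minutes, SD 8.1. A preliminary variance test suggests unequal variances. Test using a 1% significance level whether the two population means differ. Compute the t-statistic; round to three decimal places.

0.849

Let group 1 = batch 1, group 2 = batch 2. H0: μ_1 = μ_2; H1: μ_1 ≠ μ_2 (Welch's two-sample t-test, two-sided).
t = (x̄_1 − x̄_2)/√(s_1²/n_1 + s_2²/n_2) = (66 − 62)/√(14²/11 + 8.1²/15) = 0.849
Welch–Satterthwaite df ≈ 14.87
Two-sided p-value ≈ 0.4093
Since p ≈ 0.4093 > α = 0.01, fail to reject H0; the evidence is not statistically significant.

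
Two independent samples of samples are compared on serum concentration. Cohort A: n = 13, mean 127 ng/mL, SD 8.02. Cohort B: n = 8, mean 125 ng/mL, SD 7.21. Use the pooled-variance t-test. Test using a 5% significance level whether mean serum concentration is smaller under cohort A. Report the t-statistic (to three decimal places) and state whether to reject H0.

Let group 1 = cohort A, group 2 = cohort B. H0: μ_1 = μ_2; H1: μ_1 < μ_2 (two-sample pooled-variance t-test, left-tailed).
s_p² = [(13−1)·8.02² + (8−1)·7.21²]/(13+8−2) = 59.7754
t = (127 − 125)/√[59.7754·(1/13 + 1/8)] = 0.576
df = n₁ + n₂ − 2 = 19
p-value = P(T ≤ 0.576) ≈ 0.7142
Since p ≈ 0.7142 > α = 0.05, fail to reject H0; the data do not provide sufficient evidence against H0.

t = 0.576; fail to reject H0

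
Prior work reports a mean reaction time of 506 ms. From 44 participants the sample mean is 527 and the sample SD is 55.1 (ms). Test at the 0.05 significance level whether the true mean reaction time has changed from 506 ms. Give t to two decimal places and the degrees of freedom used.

t = 2.53, df = 43

H0: μ = 506; H1: μ ≠ 506 (one-sample t-test, two-sided).
t = (x̄ − μ₀)/(s/√n) = (527 − 506)/(55.1/√44) = 2.53
df = n − 1 = 43
Two-sided p-value ≈ 0.0152
Since p ≈ 0.0152 < α = 0.05, reject H0; the data support H1.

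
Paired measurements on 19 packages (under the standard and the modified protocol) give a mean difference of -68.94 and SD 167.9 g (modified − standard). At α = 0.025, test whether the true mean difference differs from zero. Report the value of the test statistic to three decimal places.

-1.790

H0: μ_d = 0; H1: μ_d ≠ 0 (paired t-test on the differences, two-sided).
t = d̄/(s_d/√n) = -68.94/(167.9/√19) = -1.790
df = n − 1 = 18
Two-sided p-value ≈ 0.090
Since p ≈ 0.090 > α = 0.025, fail to reject H0; the evidence is not statistically significant.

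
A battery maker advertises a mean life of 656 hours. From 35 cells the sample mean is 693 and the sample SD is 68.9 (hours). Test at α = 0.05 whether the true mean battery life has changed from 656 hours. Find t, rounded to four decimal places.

3.1770

H0: μ = 656; H1: μ ≠ 656 (one-sample t-test, two-sided).
t = (x̄ − μ₀)/(s/√n) = (693 − 656)/(68.9/√35) = 3.1770
df = n − 1 = 34
Two-sided p-value ≈ 0.0032
Since p ≈ 0.0032 < α = 0.05, reject H0; the evidence is statistically significant.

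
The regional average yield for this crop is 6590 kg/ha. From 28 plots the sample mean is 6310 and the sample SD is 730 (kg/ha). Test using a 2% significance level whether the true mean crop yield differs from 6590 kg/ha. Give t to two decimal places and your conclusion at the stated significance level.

t = -2.03; fail to reject H0

H0: μ = 6590; H1: μ ≠ 6590 (one-sample t-test, two-sided).
t = (x̄ − μ₀)/(s/√n) = (6310 − 6590)/(730/√28) = -2.03
df = n − 1 = 27
Two-sided p-value ≈ 0.052
Since p ≈ 0.052 > α = 0.02, fail to reject H0; the evidence is not statistically significant.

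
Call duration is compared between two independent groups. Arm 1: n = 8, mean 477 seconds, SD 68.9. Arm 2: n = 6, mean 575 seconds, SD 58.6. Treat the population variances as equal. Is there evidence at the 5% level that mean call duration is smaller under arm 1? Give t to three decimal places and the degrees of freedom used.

t = -2.800, df = 12

Let group 1 = arm 1, group 2 = arm 2. H0: μ_1 = μ_2; H1: μ_1 < μ_2 (two-sample pooled-variance t-test, left-tailed).
s_p² = [(8−1)·68.9² + (6−1)·58.6²]/(8+6−2) = 4200.02
t = (477 − 575)/√[4200.02·(1/8 + 1/6)] = -2.800
df = n₁ + n₂ − 2 = 12
p-value = P(T ≤ -2.800) ≈ 0.0080
Since p ≈ 0.0080 < α = 0.05, reject H0; the evidence is statistically significant.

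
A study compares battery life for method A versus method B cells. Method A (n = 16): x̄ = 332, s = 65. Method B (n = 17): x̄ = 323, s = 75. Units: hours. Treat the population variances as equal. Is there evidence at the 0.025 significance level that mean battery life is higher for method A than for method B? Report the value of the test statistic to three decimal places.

0.367

Let group 1 = method A, group 2 = method B. H0: μ_1 = μ_2; H1: μ_1 > μ_2 (two-sample pooled-variance t-test, right-tailed).
s_p² = [(16−1)·65² + (17−1)·75²]/(16+17−2) = 4947.58
t = (332 − 323)/√[4947.58·(1/16 + 1/17)] = 0.367
df = n₁ + n₂ − 2 = 31
p-value = P(T ≥ 0.367) ≈ 0.3579
Since p ≈ 0.3579 > α = 0.025, fail to reject H0; the data do not provide sufficient evidence against H0.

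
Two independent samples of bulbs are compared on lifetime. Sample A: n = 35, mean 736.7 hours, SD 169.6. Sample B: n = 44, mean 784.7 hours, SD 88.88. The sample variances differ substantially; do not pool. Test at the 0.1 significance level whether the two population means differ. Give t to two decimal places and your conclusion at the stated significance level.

t = -1.52; fail to reject H0

Let group 1 = sample A, group 2 = sample B. H0: μ_1 = μ_2; H1: μ_1 ≠ μ_2 (Welch's two-sample t-test, two-sided).
t = (x̄_1 − x̄_2)/√(s_1²/n_1 + s_2²/n_2) = (736.7 − 784.7)/√(169.6²/35 + 88.88²/44) = -1.52
Welch–Satterthwaite df ≈ 48.64
Two-sided p-value ≈ 0.1358
Since p ≈ 0.1358 > α = 0.1, fail to reject H0; the evidence is not statistically significant.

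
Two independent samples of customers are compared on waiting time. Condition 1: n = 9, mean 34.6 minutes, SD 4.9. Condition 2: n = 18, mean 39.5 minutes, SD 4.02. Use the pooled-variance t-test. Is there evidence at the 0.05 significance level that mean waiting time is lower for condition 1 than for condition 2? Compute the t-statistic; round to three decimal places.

Let group 1 = condition 1, group 2 = condition 2. H0: μ_1 = μ_2; H1: μ_1 < μ_2 (two-sample pooled-variance t-test, left-tailed).
s_p² = [(9−1)·4.9² + (18−1)·4.02²]/(9+18−2) = 18.6723
t = (34.6 − 39.5)/√[18.6723·(1/9 + 1/18)] = -2.778
df = n₁ + n₂ − 2 = 25
p-value = P(T ≤ -2.778) ≈ 0.0051
Since p ≈ 0.0051 < α = 0.05, reject H0; the data support H1.

-2.778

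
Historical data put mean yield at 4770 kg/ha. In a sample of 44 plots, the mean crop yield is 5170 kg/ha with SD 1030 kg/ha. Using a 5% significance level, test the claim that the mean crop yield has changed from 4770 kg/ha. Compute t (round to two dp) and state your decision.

t = 2.58; reject H0

H0: μ = 4770; H1: μ ≠ 4770 (one-sample t-test, two-sided).
t = (x̄ − μ₀)/(s/√n) = (5170 − 4770)/(1030/√44) = 2.58
df = n − 1 = 43
Two-sided p-value ≈ 0.0135
Since p ≈ 0.0135 < α = 0.05, reject H0; the data support H1.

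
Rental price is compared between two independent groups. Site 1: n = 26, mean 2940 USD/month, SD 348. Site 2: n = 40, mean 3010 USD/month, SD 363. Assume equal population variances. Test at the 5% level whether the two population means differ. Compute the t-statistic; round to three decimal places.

-0.778

Let group 1 = site 1, group 2 = site 2. H0: μ_1 = μ_2; H1: μ_1 ≠ μ_2 (two-sample pooled-variance t-test, two-sided).
s_p² = [(26−1)·348² + (40−1)·363²]/(26+40−2) = 127603
t = (2940 − 3010)/√[127603·(1/26 + 1/40)] = -0.778
df = n₁ + n₂ − 2 = 64
Two-sided p-value ≈ 0.4395
Since p ≈ 0.4395 > α = 0.05, fail to reject H0; the data do not provide sufficient evidence against H0.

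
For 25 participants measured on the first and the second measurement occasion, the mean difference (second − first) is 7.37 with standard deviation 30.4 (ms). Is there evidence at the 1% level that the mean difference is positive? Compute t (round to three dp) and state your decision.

H0: μ_d = 0; H1: μ_d > 0 (paired t-test on the differences, right-tailed).
t = d̄/(s_d/√n) = 7.37/(30.4/√25) = 1.212
df = n − 1 = 24
p-value = P(T ≥ 1.212) ≈ 0.119
Since p ≈ 0.119 > α = 0.01, fail to reject H0; the evidence is not statistically significant.

t = 1.212; fail to reject H0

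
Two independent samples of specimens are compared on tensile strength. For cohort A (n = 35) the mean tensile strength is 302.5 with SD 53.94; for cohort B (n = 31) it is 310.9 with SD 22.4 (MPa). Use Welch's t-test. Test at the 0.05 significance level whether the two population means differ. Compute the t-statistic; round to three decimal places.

Let group 1 = cohort A, group 2 = cohort B. H0: μ_1 = μ_2; H1: μ_1 ≠ μ_2 (Welch's two-sample t-test, two-sided).
t = (x̄_1 − x̄_2)/√(s_1²/n_1 + s_2²/n_2) = (302.5 − 310.9)/√(53.94²/35 + 22.4²/31) = -0.843
Welch–Satterthwaite df ≈ 46.53
Two-sided p-value ≈ 0.4036
Since p ≈ 0.4036 > α = 0.05, fail to reject H0; the data do not provide sufficient evidence against H0.

-0.843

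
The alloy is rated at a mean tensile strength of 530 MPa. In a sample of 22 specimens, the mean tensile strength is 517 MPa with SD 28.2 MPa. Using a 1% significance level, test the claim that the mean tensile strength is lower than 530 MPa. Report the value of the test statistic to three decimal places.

-2.162

H0: μ = 530; H1: μ < 530 (one-sample t-test, left-tailed).
t = (x̄ − μ₀)/(s/√n) = (517 − 530)/(28.2/√22) = -2.162
df = n − 1 = 21
p-value = P(T ≤ -2.162) ≈ 0.0211
Since p ≈ 0.0211 > α = 0.01, fail to reject H0; the evidence is not statistically significant.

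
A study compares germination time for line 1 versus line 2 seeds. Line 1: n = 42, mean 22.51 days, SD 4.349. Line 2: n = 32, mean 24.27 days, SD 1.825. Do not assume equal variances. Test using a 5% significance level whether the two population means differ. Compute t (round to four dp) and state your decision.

t = -2.3637; reject H0

Let group 1 = line 1, group 2 = line 2. H0: μ_1 = μ_2; H1: μ_1 ≠ μ_2 (Welch's two-sample t-test, two-sided).
t = (x̄_1 − x̄_2)/√(s_1²/n_1 + s_2²/n_2) = (22.51 − 24.27)/√(4.349²/42 + 1.825²/32) = -2.3637
Welch–Satterthwaite df ≈ 58.04
Two-sided p-value ≈ 0.0215
Since p ≈ 0.0215 < α = 0.05, reject H0; the data support H1.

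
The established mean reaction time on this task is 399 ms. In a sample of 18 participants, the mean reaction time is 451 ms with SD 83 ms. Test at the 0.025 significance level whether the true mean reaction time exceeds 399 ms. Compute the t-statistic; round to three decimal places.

H0: μ = 399; H1: μ > 399 (one-sample t-test, right-tailed).
t = (x̄ − μ₀)/(s/√n) = (451 − 399)/(83/√18) = 2.658
df = n − 1 = 17
p-value = P(T ≥ 2.658) ≈ 0.008
Since p ≈ 0.008 < α = 0.025, reject H0; the data support H1.

2.658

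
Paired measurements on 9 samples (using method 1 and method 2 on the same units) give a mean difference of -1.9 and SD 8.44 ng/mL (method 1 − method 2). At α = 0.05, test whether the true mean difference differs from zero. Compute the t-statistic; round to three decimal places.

H0: μ_d = 0; H1: μ_d ≠ 0 (paired t-test on the differences, two-sided).
t = d̄/(s_d/√n) = -1.9/(8.44/√9) = -0.675
df = n − 1 = 8
Two-sided p-value ≈ 0.5185
Since p ≈ 0.5185 > α = 0.05, fail to reject H0; the data do not provide sufficient evidence against H0.

-0.675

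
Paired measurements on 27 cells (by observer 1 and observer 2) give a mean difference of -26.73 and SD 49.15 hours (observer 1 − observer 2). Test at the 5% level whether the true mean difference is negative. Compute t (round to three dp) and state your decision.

H0: μ_d = 0; H1: μ_d < 0 (paired t-test on the differences, left-tailed).
t = d̄/(s_d/√n) = -26.73/(49.15/√27) = -2.826
df = n − 1 = 26
p-value = P(T ≤ -2.826) ≈ 0.004
Since p ≈ 0.004 < α = 0.05, reject H0; the evidence is statistically significant.

t = -2.826; reject H0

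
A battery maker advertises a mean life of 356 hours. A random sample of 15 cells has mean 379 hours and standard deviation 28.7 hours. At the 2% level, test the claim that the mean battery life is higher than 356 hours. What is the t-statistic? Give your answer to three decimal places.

3.104

H0: μ = 356; H1: μ > 356 (one-sample t-test, right-tailed).
t = (x̄ − μ₀)/(s/√n) = (379 − 356)/(28.7/√15) = 3.104
df = n − 1 = 14
p-value = P(T ≥ 3.104) ≈ 0.004
Since p ≈ 0.004 < α = 0.02, reject H0; the evidence is statistically significant.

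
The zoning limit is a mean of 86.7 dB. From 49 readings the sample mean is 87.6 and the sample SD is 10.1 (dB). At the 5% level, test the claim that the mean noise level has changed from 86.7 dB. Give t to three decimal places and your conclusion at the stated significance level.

t = 0.624; fail to reject H0

H0: μ = 86.7; H1: μ ≠ 86.7 (one-sample t-test, two-sided).
t = (x̄ − μ₀)/(s/√n) = (87.6 − 86.7)/(10.1/√49) = 0.624
df = n − 1 = 48
Two-sided p-value ≈ 0.536
Since p ≈ 0.536 > α = 0.05, fail to reject H0; the data do not provide sufficient evidence against H0.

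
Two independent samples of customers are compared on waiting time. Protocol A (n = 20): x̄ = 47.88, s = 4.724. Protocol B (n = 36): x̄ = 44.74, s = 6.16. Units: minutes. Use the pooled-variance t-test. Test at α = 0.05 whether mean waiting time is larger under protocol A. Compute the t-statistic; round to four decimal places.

Let group 1 = protocol A, group 2 = protocol B. H0: μ_1 = μ_2; H1: μ_1 > μ_2 (two-sample pooled-variance t-test, right-tailed).
s_p² = [(20−1)·4.724² + (36−1)·6.16²]/(20+36−2) = 32.4464
t = (47.88 − 44.74)/√[32.4464·(1/20 + 1/36)] = 1.9766
df = n₁ + n₂ − 2 = 54
p-value = P(T ≥ 1.9766) ≈ 0.0266
Since p ≈ 0.0266 < α = 0.05, reject H0; the data support H1.

1.9766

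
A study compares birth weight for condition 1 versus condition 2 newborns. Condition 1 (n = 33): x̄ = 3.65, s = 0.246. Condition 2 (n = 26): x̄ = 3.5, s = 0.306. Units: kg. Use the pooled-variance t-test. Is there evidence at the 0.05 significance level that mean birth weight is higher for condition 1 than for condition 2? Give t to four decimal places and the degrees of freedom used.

Let group 1 = condition 1, group 2 = condition 2. H0: μ_1 = μ_2; H1: μ_1 > μ_2 (two-sample pooled-variance t-test, right-tailed).
s_p² = [(33−1)·0.246² + (26−1)·0.306²]/(33+26−2) = 0.0750423
t = (3.65 − 3.5)/√[0.0750423·(1/33 + 1/26)] = 2.0881
df = n₁ + n₂ − 2 = 57
p-value = P(T ≥ 2.0881) ≈ 0.021
Since p ≈ 0.021 < α = 0.05, reject H0; the evidence is statistically significant.

t = 2.0881, df = 57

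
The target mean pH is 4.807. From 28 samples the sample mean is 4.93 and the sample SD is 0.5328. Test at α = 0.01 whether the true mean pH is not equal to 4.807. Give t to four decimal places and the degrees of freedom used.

H0: μ = 4.807; H1: μ ≠ 4.807 (one-sample t-test, two-sided).
t = (x̄ − μ₀)/(s/√n) = (4.93 − 4.807)/(0.5328/√28) = 1.2216
df = n − 1 = 27
Two-sided p-value ≈ 0.2324
Since p ≈ 0.2324 > α = 0.01, fail to reject H0; the evidence is not statistically significant.

t = 1.2216, df = 27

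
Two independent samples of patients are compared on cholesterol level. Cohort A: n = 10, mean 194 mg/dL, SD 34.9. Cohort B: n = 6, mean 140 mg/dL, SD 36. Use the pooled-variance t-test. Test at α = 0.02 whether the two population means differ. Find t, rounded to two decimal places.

2.96

Let group 1 = cohort A, group 2 = cohort B. H0: μ_1 = μ_2; H1: μ_1 ≠ μ_2 (two-sample pooled-variance t-test, two-sided).
s_p² = [(10−1)·34.9² + (6−1)·36²]/(10+6−2) = 1245.86
t = (194 − 140)/√[1245.86·(1/10 + 1/6)] = 2.96
df = n₁ + n₂ − 2 = 14
Two-sided p-value ≈ 0.010
Since p ≈ 0.010 < α = 0.02, reject H0; the data support H1.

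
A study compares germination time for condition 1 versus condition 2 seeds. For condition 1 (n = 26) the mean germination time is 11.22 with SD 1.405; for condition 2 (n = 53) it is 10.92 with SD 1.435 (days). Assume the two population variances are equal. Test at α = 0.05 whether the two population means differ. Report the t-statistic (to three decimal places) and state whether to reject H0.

Let group 1 = condition 1, group 2 = condition 2. H0: μ_1 = μ_2; H1: μ_1 ≠ μ_2 (two-sample pooled-variance t-test, two-sided).
s_p² = [(26−1)·1.405² + (53−1)·1.435²]/(26+53−2) = 2.03156
t = (11.22 − 10.92)/√[2.03156·(1/26 + 1/53)] = 0.879
df = n₁ + n₂ − 2 = 77
Two-sided p-value ≈ 0.382
Since p ≈ 0.382 > α = 0.05, fail to reject H0; the evidence is not statistically significant.

t = 0.879; fail to reject H0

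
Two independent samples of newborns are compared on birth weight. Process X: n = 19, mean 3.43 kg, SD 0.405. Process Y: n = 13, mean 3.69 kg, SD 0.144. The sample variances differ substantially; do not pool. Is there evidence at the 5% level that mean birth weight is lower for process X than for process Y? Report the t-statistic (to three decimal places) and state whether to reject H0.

t = -2.571; reject H0

Let group 1 = process X, group 2 = process Y. H0: μ_1 = μ_2; H1: μ_1 < μ_2 (Welch's two-sample t-test, left-tailed).
t = (x̄_1 − x̄_2)/√(s_1²/n_1 + s_2²/n_2) = (3.43 − 3.69)/√(0.405²/19 + 0.144²/13) = -2.571
Welch–Satterthwaite df ≈ 24.04
p-value = P(T ≤ -2.571) ≈ 0.0084
Since p ≈ 0.0084 < α = 0.05, reject H0; the data support H1.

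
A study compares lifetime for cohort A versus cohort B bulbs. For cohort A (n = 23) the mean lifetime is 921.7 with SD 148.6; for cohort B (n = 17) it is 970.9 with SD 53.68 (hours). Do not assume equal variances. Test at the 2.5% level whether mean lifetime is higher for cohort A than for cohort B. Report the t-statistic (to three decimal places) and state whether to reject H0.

Let group 1 = cohort A, group 2 = cohort B. H0: μ_1 = μ_2; H1: μ_1 > μ_2 (Welch's two-sample t-test, right-tailed).
t = (x̄_1 − x̄_2)/√(s_1²/n_1 + s_2²/n_2) = (921.7 − 970.9)/√(148.6²/23 + 53.68²/17) = -1.464
Welch–Satterthwaite df ≈ 29.20
p-value = P(T ≥ -1.464) ≈ 0.9230
Since p ≈ 0.9230 > α = 0.025, fail to reject H0; the evidence is not statistically significant.

t = -1.464; fail to reject H0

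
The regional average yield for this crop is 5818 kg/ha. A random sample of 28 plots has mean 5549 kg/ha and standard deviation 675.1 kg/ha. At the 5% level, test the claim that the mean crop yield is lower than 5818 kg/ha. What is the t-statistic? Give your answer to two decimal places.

-2.11

H0: μ = 5818; H1: μ < 5818 (one-sample t-test, left-tailed).
t = (x̄ − μ₀)/(s/√n) = (5549 − 5818)/(675.1/√28) = -2.11
df = n − 1 = 27
p-value = P(T ≤ -2.11) ≈ 0.0222
Since p ≈ 0.0222 < α = 0.05, reject H0; the data support H1.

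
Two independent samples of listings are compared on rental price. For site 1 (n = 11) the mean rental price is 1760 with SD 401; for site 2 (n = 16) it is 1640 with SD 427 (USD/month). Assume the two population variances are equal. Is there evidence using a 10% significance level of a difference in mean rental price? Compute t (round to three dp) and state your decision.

t = 0.735; fail to reject H0

Let group 1 = site 1, group 2 = site 2. H0: μ_1 = μ_2; H1: μ_1 ≠ μ_2 (two-sample pooled-variance t-test, two-sided).
s_p² = [(11−1)·401² + (16−1)·427²]/(11+16−2) = 173718
t = (1760 − 1640)/√[173718·(1/11 + 1/16)] = 0.735
df = n₁ + n₂ − 2 = 25
Two-sided p-value ≈ 0.469
Since p ≈ 0.469 > α = 0.1, fail to reject H0; the data do not provide sufficient evidence against H0.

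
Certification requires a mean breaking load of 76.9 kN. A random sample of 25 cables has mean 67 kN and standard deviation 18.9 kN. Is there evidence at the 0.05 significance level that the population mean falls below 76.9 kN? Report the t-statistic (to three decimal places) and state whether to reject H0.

H0: μ = 76.9; H1: μ < 76.9 (one-sample t-test, left-tailed).
t = (x̄ − μ₀)/(s/√n) = (67 − 76.9)/(18.9/√25) = -2.619
df = n − 1 = 24
p-value = P(T ≤ -2.619) ≈ 0.008
Since p ≈ 0.008 < α = 0.05, reject H0; the data support H1.

t = -2.619; reject H0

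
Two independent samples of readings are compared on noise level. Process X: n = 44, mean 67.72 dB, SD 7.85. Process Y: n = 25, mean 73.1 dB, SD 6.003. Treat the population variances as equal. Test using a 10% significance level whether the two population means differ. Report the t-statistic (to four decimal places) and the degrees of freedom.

Let group 1 = process X, group 2 = process Y. H0: μ_1 = μ_2; H1: μ_1 ≠ μ_2 (two-sample pooled-variance t-test, two-sided).
s_p² = [(44−1)·7.85² + (25−1)·6.003²]/(44+25−2) = 52.4572
t = (67.72 − 73.1)/√[52.4572·(1/44 + 1/25)] = -2.9659
df = n₁ + n₂ − 2 = 67
Two-sided p-value ≈ 0.004
Since p ≈ 0.004 < α = 0.1, reject H0; the data support H1.

t = -2.9659, df = 67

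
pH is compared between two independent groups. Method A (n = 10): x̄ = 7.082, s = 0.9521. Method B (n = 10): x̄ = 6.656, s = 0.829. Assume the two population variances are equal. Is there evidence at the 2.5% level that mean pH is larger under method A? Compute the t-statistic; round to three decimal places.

Let group 1 = method A, group 2 = method B. H0: μ_1 = μ_2; H1: μ_1 > μ_2 (two-sample pooled-variance t-test, right-tailed).
s_p² = [(10−1)·0.9521² + (10−1)·0.829²]/(10+10−2) = 0.796868
t = (7.082 − 6.656)/√[0.796868·(1/10 + 1/10)] = 1.067
df = n₁ + n₂ − 2 = 18
p-value = P(T ≥ 1.067) ≈ 0.150
Since p ≈ 0.150 > α = 0.025, fail to reject H0; the evidence is not statistically significant.

1.067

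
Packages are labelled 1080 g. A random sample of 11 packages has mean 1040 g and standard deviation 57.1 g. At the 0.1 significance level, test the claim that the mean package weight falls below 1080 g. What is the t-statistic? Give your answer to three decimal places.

-2.323

H0: μ = 1080; H1: μ < 1080 (one-sample t-test, left-tailed).
t = (x̄ − μ₀)/(s/√n) = (1040 − 1080)/(57.1/√11) = -2.323
df = n − 1 = 10
p-value = P(T ≤ -2.323) ≈ 0.0213
Since p ≈ 0.0213 < α = 0.1, reject H0; the evidence is statistically significant.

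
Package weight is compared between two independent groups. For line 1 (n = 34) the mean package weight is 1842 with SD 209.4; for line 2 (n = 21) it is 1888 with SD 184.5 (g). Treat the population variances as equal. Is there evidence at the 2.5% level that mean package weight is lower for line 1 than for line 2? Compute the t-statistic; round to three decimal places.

-0.827

Let group 1 = line 1, group 2 = line 2. H0: μ_1 = μ_2; H1: μ_1 < μ_2 (two-sample pooled-variance t-test, left-tailed).
s_p² = [(34−1)·209.4² + (21−1)·184.5²]/(34+21−2) = 40147.2
t = (1842 − 1888)/√[40147.2·(1/34 + 1/21)] = -0.827
df = n₁ + n₂ − 2 = 53
p-value = P(T ≤ -0.827) ≈ 0.206
Since p ≈ 0.206 > α = 0.025, fail to reject H0; the data do not provide sufficient evidence against H0.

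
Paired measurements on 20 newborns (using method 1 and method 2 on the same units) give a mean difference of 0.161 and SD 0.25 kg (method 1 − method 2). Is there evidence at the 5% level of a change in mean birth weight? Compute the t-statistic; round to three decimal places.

H0: μ_d = 0; H1: μ_d ≠ 0 (paired t-test on the differences, two-sided).
t = d̄/(s_d/√n) = 0.161/(0.25/√20) = 2.880
df = n − 1 = 19
Two-sided p-value ≈ 0.010
Since p ≈ 0.010 < α = 0.05, reject H0; the evidence is statistically significant.

2.880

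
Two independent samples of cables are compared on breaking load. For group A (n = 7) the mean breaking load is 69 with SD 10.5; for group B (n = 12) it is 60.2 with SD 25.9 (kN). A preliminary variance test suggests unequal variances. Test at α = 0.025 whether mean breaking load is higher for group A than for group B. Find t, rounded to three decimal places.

Let group 1 = group A, group 2 = group B. H0: μ_1 = μ_2; H1: μ_1 > μ_2 (Welch's two-sample t-test, right-tailed).
t = (x̄_1 − x̄_2)/√(s_1²/n_1 + s_2²/n_2) = (69 − 60.2)/√(10.5²/7 + 25.9²/12) = 1.040
Welch–Satterthwaite df ≈ 15.78
p-value = P(T ≥ 1.040) ≈ 0.1571
Since p ≈ 0.1571 > α = 0.025, fail to reject H0; the evidence is not statistically significant.

1.040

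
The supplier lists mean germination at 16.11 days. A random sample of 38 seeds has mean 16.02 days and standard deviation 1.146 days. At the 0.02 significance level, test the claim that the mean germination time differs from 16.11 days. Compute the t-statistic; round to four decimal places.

H0: μ = 16.11; H1: μ ≠ 16.11 (one-sample t-test, two-sided).
t = (x̄ − μ₀)/(s/√n) = (16.02 − 16.11)/(1.146/√38) = -0.4841
df = n − 1 = 37
Two-sided p-value ≈ 0.631
Since p ≈ 0.631 > α = 0.02, fail to reject H0; the evidence is not statistically significant.

-0.4841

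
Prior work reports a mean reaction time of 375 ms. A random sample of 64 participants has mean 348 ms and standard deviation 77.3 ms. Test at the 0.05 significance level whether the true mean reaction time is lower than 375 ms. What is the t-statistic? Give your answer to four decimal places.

H0: μ = 375; H1: μ < 375 (one-sample t-test, left-tailed).
t = (x̄ − μ₀)/(s/√n) = (348 − 375)/(77.3/√64) = -2.7943
df = n − 1 = 63
p-value = P(T ≤ -2.7943) ≈ 0.003
Since p ≈ 0.003 < α = 0.05, reject H0; the data support H1.

-2.7943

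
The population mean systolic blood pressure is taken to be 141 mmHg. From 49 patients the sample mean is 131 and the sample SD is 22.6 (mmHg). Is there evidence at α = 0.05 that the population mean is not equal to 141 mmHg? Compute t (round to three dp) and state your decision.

H0: μ = 141; H1: μ ≠ 141 (one-sample t-test, two-sided).
t = (x̄ − μ₀)/(s/√n) = (131 − 141)/(22.6/√49) = -3.097
df = n − 1 = 48
Two-sided p-value ≈ 0.003
Since p ≈ 0.003 < α = 0.05, reject H0; the evidence is statistically significant.

t = -3.097; reject H0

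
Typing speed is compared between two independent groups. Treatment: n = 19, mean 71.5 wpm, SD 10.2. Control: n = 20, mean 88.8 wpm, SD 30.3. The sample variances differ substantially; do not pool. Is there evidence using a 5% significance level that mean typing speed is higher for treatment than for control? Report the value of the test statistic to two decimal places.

-2.41

Let group 1 = treatment, group 2 = control. H0: μ_1 = μ_2; H1: μ_1 > μ_2 (Welch's two-sample t-test, right-tailed).
t = (x̄_1 − x̄_2)/√(s_1²/n_1 + s_2²/n_2) = (71.5 − 88.8)/√(10.2²/19 + 30.3²/20) = -2.41
Welch–Satterthwaite df ≈ 23.45
p-value = P(T ≥ -2.41) ≈ 0.9880
Since p ≈ 0.9880 > α = 0.05, fail to reject H0; the data do not provide sufficient evidence against H0.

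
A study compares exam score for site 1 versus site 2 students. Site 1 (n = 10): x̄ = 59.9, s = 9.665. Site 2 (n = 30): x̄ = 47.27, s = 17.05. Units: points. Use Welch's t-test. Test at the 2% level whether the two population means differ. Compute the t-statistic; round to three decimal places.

Let group 1 = site 1, group 2 = site 2. H0: μ_1 = μ_2; H1: μ_1 ≠ μ_2 (Welch's two-sample t-test, two-sided).
t = (x̄_1 − x̄_2)/√(s_1²/n_1 + s_2²/n_2) = (59.9 − 47.27)/√(9.665²/10 + 17.05²/30) = 2.895
Welch–Satterthwaite df ≈ 28.00
Two-sided p-value ≈ 0.0073
Since p ≈ 0.0073 < α = 0.02, reject H0; the data support H1.

2.895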